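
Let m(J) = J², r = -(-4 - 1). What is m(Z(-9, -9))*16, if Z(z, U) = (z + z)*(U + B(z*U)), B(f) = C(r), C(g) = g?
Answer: 82944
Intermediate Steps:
r = 5 (r = -1*(-5) = 5)
B(f) = 5
Z(z, U) = 2*z*(5 + U) (Z(z, U) = (z + z)*(U + 5) = (2*z)*(5 + U) = 2*z*(5 + U))
m(Z(-9, -9))*16 = (2*(-9)*(5 - 9))²*16 = (2*(-9)*(-4))²*16 = 72²*16 = 5184*16 = 82944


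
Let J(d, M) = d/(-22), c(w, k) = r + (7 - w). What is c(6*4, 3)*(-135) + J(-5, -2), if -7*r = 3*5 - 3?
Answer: 389105/154 ≈ 2526.7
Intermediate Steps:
r = -12/7 (r = -(3*5 - 3)/7 = -(15 - 3)/7 = -1/7*12 = -12/7 ≈ -1.7143)
c(w, k) = 37/7 - w (c(w, k) = -12/7 + (7 - w) = 37/7 - w)
J(d, M) = -d/22 (J(d, M) = d*(-1/22) = -d/22)
c(6*4, 3)*(-135) + J(-5, -2) = (37/7 - 6*4)*(-135) - 1/22*(-5) = (37/7 - 1*24)*(-135) + 5/22 = (37/7 - 24)*(-135) + 5/22 = -131/7*(-135) + 5/22 = 17685/7 + 5/22 = 389105/154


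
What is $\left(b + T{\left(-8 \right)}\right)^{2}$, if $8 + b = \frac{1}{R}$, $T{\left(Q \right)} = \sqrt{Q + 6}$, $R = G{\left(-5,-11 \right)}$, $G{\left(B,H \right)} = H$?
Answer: $\frac{7679}{121} - \frac{178 i \sqrt{2}}{11} \approx 63.463 - 22.885 i$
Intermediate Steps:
$R = -11$
$T{\left(Q \right)} = \sqrt{6 + Q}$
$b = - \frac{89}{11}$ ($b = -8 + \frac{1}{-11} = -8 - \frac{1}{11} = - \frac{89}{11} \approx -8.0909$)
$\left(b + T{\left(-8 \right)}\right)^{2} = \left(- \frac{89}{11} + \sqrt{6 - 8}\right)^{2} = \left(- \frac{89}{11} + \sqrt{-2}\right)^{2} = \left(- \frac{89}{11} + i \sqrt{2}\right)^{2}$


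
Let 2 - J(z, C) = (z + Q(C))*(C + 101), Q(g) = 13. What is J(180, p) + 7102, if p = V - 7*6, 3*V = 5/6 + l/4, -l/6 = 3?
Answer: -36424/9 ≈ -4047.1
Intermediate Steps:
l = -18 (l = -6*3 = -18)
V = -11/9 (V = (5/6 - 18/4)/3 = (5*(⅙) - 18*¼)/3 = (⅚ - 9/2)/3 = (⅓)*(-11/3) = -11/9 ≈ -1.2222)
p = -389/9 (p = -11/9 - 7*6 = -11/9 - 42 = -389/9 ≈ -43.222)
J(z, C) = 2 - (13 + z)*(101 + C) (J(z, C) = 2 - (z + 13)*(C + 101) = 2 - (13 + z)*(101 + C))
J(180, p) + 7102 = (-1311 - 101*180 - 13*(-389/9) - 1*(-389/9)*180) + 7102 = (-1311 - 18180 + 5057/9 + 7780) + 7102 = -100342/9 + 7102 = -36424/9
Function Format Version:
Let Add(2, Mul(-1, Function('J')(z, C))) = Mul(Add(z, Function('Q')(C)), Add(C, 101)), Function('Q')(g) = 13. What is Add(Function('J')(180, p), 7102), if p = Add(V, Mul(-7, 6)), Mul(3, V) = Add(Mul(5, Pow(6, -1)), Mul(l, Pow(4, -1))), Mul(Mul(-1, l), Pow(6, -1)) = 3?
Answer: Rational(-36424, 9) ≈ -4047.1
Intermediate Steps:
l = -18 (l = Mul(-6, 3) = -18)
V = Rational(-11, 9) (V = Mul(Rational(1, 3), Add(Mul(5, Pow(6, -1)), Mul(-18, Pow(4, -1)))) = Mul(Rational(1, 3), Add(Mul(5, Rational(1, 6)), Mul(-18, Rational(1, 4)))) = Mul(Rational(1, 3), Add(Rational(5, 6), Rational(-9, 2))) = Mul(Rational(1, 3), Rational(-11, 3)) = Rational(-11, 9) ≈ -1.2222)
p = Rational(-389, 9) (p = Add(Rational(-11, 9), Mul(-7, 6)) = Add(Rational(-11, 9), -42) = Rational(-389, 9) ≈ -43.222)
Function('J')(z, C) = Add(2, Mul(-1, Add(13, z), Add(101, C))) (Function('J')(z, C) = Add(2, Mul(-1, Mul(Add(z, 13), Add(C, 101)))) = Add(2, Mul(-1, Mul(Add(13, z), Add(101, C)))) = Add(2, Mul(-1, Add(13, z), Add(101, C))))
Add(Function('J')(180, p), 7102) = Add(Add(-1311, Mul(-101, 180), Mul(-13, Rational(-389, 9)), Mul(-1, Rational(-389, 9), 180)), 7102) = Add(Add(-1311, -18180, Rational(5057, 9), 7780), 7102) = Add(Rational(-100342, 9), 7102) = Rational(-36424, 9)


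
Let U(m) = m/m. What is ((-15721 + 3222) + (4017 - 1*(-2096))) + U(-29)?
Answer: -6385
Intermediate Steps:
U(m) = 1
((-15721 + 3222) + (4017 - 1*(-2096))) + U(-29) = ((-15721 + 3222) + (4017 - 1*(-2096))) + 1 = (-12499 + (4017 + 2096)) + 1 = (-12499 + 6113) + 1 = -6386 + 1 = -6385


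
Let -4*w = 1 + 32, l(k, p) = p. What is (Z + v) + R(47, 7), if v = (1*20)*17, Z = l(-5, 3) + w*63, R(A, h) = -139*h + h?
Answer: -4571/4 ≈ -1142.8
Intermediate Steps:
w = -33/4 (w = -(1 + 32)/4 = -1/4*33 = -33/4 ≈ -8.2500)
R(A, h) = -138*h
Z = -2067/4 (Z = 3 - 33/4*63 = 3 - 2079/4 = -2067/4 ≈ -516.75)
v = 340 (v = 20*17 = 340)
(Z + v) + R(47, 7) = (-2067/4 + 340) - 138*7 = -707/4 - 966 = -4571/4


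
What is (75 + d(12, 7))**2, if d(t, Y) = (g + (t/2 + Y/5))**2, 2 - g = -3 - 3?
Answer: 60902416/625 ≈ 97444.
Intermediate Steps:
g = 8 (g = 2 - (-3 - 3) = 2 - 1*(-6) = 2 + 6 = 8)
d(t, Y) = (8 + t/2 + Y/5)**2 (d(t, Y) = (8 + (t/2 + Y/5))**2 = (8 + t/2 + Y/5)**2)
(75 + d(12, 7))**2 = (75 + (80 + 2*7 + 5*12)**2/100)**2 = (75 + (80 + 14 + 60)**2/100)**2 = (75 + (1/100)*154**2)**2 = (75 + (1/100)*23716)**2 = (75 + 5929/25)**2 = (7804/25)**2 = 60902416/625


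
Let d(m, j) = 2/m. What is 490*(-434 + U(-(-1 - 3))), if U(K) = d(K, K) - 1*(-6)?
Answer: -209475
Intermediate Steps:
U(K) = 6 + 2/K (U(K) = 2/K - 1*(-6) = 2/K + 6 = 6 + 2/K)
490*(-434 + U(-(-1 - 3))) = 490*(-434 + (6 + 2/((-(-1 - 3))))) = 490*(-434 + (6 + 2/((-1*(-4))))) = 490*(-434 + (6 + 2/4)) = 490*(-434 + (6 + 2*(¼))) = 490*(-434 + (6 + ½)) = 490*(-434 + 13/2) = 490*(-855/2) = -209475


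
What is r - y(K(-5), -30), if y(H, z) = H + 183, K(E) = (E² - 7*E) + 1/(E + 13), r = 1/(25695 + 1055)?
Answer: -26014371/107000 ≈ -243.13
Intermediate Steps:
r = 1/26750 ≈ 3.7383e-5
K(E) = E² + 1/(13 + E) - 7*E (K(E) = (E² - 7*E) + 1/(13 + E) = E² + 1/(13 + E) - 7*E)
y(H, z) = 183 + H
r - y(K(-5), -30) = 1/26750 - (183 + (1 + (-5)³ - 91*(-5) + 6*(-5)²)/(13 - 5)) = 1/26750 - (183 + (1 - 125 + 455 + 6*25)/8) = 1/26750 - (183 + (1 - 125 + 455 + 150)/8) = 1/26750 - (183 + (⅛)*481) = 1/26750 - (183 + 481/8) = 1/26750 - 1*1945/8 = 1/26750 - 1945/8 = -26014371/107000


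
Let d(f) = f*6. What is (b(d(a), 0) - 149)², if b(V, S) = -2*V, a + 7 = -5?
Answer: 25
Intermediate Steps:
a = -12 (a = -7 - 5 = -12)
d(f) = 6*f
(b(d(a), 0) - 149)² = (-12*(-12) - 149)² = (-2*(-72) - 149)² = (144 - 149)² = (-5)² = 25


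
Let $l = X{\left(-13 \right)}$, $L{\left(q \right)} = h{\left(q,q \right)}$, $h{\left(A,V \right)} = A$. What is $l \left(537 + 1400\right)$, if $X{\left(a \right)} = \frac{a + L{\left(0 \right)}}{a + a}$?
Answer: $\frac{1937}{2} \approx 968.5$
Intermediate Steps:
$L{\left(q \right)} = q$
$X{\left(a \right)} = \frac{1}{2}$ ($X{\left(a \right)} = \frac{a + 0}{a + a} = \frac{a}{2 a} = a \frac{1}{2 a} = \frac{1}{2}$)
$l = \frac{1}{2} \approx 0.5$
$l \left(537 + 1400\right) = \frac{537 + 1400}{2} = \frac{1}{2} \cdot 1937 = \frac{1937}{2}$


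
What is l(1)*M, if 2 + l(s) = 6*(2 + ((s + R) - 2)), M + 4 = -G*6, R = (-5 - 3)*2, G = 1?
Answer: 920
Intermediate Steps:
R = -16 (R = -8*2 = -16)
M = -10 (M = -4 - 1*1*6 = -4 - 1*6 = -4 - 6 = -10)
l(s) = -98 + 6*s (l(s) = -2 + 6*(2 + ((s - 16) - 2)) = -2 + 6*(2 + ((-16 + s) - 2)) = -2 + 6*(2 + (-18 + s)) = -2 + 6*(-16 + s) = -2 + (-96 + 6*s) = -98 + 6*s)
l(1)*M = (-98 + 6*1)*(-10) = (-98 + 6)*(-10) = -92*(-10) = 920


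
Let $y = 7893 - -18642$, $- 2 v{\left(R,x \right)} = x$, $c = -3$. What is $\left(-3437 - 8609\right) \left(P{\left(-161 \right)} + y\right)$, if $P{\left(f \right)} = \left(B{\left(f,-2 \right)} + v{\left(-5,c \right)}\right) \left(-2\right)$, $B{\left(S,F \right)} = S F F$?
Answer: $-335119720$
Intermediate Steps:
$v{\left(R,x \right)} = - \frac{x}{2}$
$B{\left(S,F \right)} = S F^{2}$ ($B{\left(S,F \right)} = F S F = S F^{2}$)
$P{\left(f \right)} = -3 - 8 f$ ($P{\left(f \right)} = \left(f \left(-2\right)^{2} - - \frac{3}{2}\right) \left(-2\right) = \left(f 4 + \frac{3}{2}\right) \left(-2\right) = \left(4 f + \frac{3}{2}\right) \left(-2\right) = \left(\frac{3}{2} + 4 f\right) \left(-2\right) = -3 - 8 f$)
$y = 26535$ ($y = 7893 + 18642 = 26535$)
$\left(-3437 - 8609\right) \left(P{\left(-161 \right)} + y\right) = \left(-3437 - 8609\right) \left(\left(-3 - -1288\right) + 26535\right) = - 12046 \left(\left(-3 + 1288\right) + 26535\right) = - 12046 \left(1285 + 26535\right) = \left(-12046\right) 27820 = -335119720$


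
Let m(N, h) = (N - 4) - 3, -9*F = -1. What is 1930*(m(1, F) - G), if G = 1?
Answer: -13510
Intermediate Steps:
F = ⅑ (F = -⅑*(-1) = ⅑ ≈ 0.11111)
m(N, h) = -7 + N (m(N, h) = (-4 + N) - 3 = -7 + N)
1930*(m(1, F) - G) = 1930*((-7 + 1) - 1*1) = 1930*(-6 - 1) = 1930*(-7) = -13510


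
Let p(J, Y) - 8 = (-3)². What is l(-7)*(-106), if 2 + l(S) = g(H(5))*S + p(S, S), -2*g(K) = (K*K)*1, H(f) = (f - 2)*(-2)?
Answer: -14946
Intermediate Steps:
H(f) = 4 - 2*f (H(f) = (-2 + f)*(-2) = 4 - 2*f)
g(K) = -K²/2 (g(K) = -K*K/2 = -K²/2)
p(J, Y) = 17 (p(J, Y) = 8 + (-3)² = 8 + 9 = 17)
l(S) = 15 - 18*S (l(S) = -2 + ((-(4 - 2*5)²/2)*S + 17) = -2 + ((-(4 - 10)²/2)*S + 17) = -2 + ((-½*(-6)²)*S + 17) = -2 + ((-½*36)*S + 17) = -2 + (-18*S + 17) = -2 + (17 - 18*S) = 15 - 18*S)
l(-7)*(-106) = (15 - 18*(-7))*(-106) = (15 + 126)*(-106) = 141*(-106) = -14946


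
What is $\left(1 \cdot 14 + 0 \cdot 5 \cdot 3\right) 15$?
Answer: $210$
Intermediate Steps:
$\left(1 \cdot 14 + 0 \cdot 5 \cdot 3\right) 15 = \left(14 + 0 \cdot 3\right) 15 = \left(14 + 0\right) 15 = 14 \cdot 15 = 210$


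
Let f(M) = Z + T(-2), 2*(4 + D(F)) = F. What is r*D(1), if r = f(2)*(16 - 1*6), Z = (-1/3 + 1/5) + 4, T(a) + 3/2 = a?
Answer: -77/6 ≈ -12.833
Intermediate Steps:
D(F) = -4 + F/2
T(a) = -3/2 + a
Z = 58/15 (Z = (-1*⅓ + 1*(⅕)) + 4 = (-⅓ + ⅕) + 4 = -2/15 + 4 = 58/15 ≈ 3.8667)
f(M) = 11/30 (f(M) = 58/15 + (-3/2 - 2) = 58/15 - 7/2 = 11/30)
r = 11/3 (r = 11*(16 - 1*6)/30 = 11*(16 - 6)/30 = (11/30)*10 = 11/3 ≈ 3.6667)
r*D(1) = 11*(-4 + (½)*1)/3 = 11*(-4 + ½)/3 = (11/3)*(-7/2) = -77/6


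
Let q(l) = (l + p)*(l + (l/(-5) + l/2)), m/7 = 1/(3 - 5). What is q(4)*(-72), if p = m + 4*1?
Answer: -8424/5 ≈ -1684.8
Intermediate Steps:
m = -7/2 (m = 7/(3 - 5) = 7/(-2) = 7*(-½) = -7/2 ≈ -3.5000)
p = ½ (p = -7/2 + 4*1 = -7/2 + 4 = ½ ≈ 0.50000)
q(l) = 13*l*(½ + l)/10 (q(l) = (l + ½)*(l + (l/(-5) + l/2)) = (½ + l)*(l + (l*(-⅕) + l*(½))) = (½ + l)*(l + (-l/5 + l/2)) = (½ + l)*(l + 3*l/10) = (½ + l)*(13*l/10) = 13*l*(½ + l)/10)
q(4)*(-72) = ((13/20)*4*(1 + 2*4))*(-72) = ((13/20)*4*(1 + 8))*(-72) = ((13/20)*4*9)*(-72) = (117/5)*(-72) = -8424/5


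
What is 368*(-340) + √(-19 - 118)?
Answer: -125120 + I*√137 ≈ -1.2512e+5 + 11.705*I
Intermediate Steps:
368*(-340) + √(-19 - 118) = -125120 + √(-137) = -125120 + I*√137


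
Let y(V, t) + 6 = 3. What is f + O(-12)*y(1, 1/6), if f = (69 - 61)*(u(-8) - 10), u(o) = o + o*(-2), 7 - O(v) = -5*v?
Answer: 143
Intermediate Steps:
O(v) = 7 + 5*v (O(v) = 7 - (-5)*v = 7 + 5*v)
u(o) = -o (u(o) = o - 2*o = -o)
y(V, t) = -3 (y(V, t) = -6 + 3 = -3)
f = -16 (f = (69 - 61)*(-1*(-8) - 10) = 8*(8 - 10) = 8*(-2) = -16)
f + O(-12)*y(1, 1/6) = -16 + (7 + 5*(-12))*(-3) = -16 + (7 - 60)*(-3) = -16 - 53*(-3) = -16 + 159 = 143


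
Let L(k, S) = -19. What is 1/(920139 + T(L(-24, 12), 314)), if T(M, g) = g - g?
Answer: 1/920139 ≈ 1.0868e-6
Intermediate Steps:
T(M, g) = 0
1/(920139 + T(L(-24, 12), 314)) = 1/(920139 + 0) = 1/920139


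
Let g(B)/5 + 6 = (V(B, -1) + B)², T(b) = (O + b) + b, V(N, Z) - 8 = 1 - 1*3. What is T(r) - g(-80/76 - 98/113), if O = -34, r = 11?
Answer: -300715038/4609609 ≈ -65.237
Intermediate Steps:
V(N, Z) = 6 (V(N, Z) = 8 + (1 - 1*3) = 8 + (1 - 3) = 8 - 2 = 6)
T(b) = -34 + 2*b (T(b) = (-34 + b) + b = -34 + 2*b)
g(B) = -30 + 5*(6 + B)²
T(r) - g(-80/76 - 98/113) = (-34 + 2*11) - (-30 + 5*(6 + (-80/76 - 98/113))²) = (-34 + 22) - (-30 + 5*(6 + (-80*1/76 - 98*1/113))²) = -12 - (-30 + 5*(6 + (-20/19 - 98/113))²) = -12 - (-30 + 5*(6 - 4122/2147)²) = -12 - (-30 + 5*(8760/2147)²) = -12 - (-30 + 5*(76737600/4609609)) = -12 - (-30 + 383688000/4609609) = -12 - 1*245399730/4609609 = -12 - 245399730/4609609 = -300715038/4609609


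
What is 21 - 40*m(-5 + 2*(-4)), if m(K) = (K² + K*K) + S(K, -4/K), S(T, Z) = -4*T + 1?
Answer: -15619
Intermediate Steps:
S(T, Z) = 1 - 4*T
m(K) = 1 - 4*K + 2*K² (m(K) = (K² + K*K) + (1 - 4*K) = (K² + K²) + (1 - 4*K) = 2*K² + (1 - 4*K) = 1 - 4*K + 2*K²)
21 - 40*m(-5 + 2*(-4)) = 21 - 40*(1 - 4*(-5 + 2*(-4)) + 2*(-5 + 2*(-4))²) = 21 - 40*(1 - 4*(-5 - 8) + 2*(-5 - 8)²) = 21 - 40*(1 - 4*(-13) + 2*(-13)²) = 21 - 40*(1 + 52 + 2*169) = 21 - 40*(1 + 52 + 338) = 21 - 40*391 = 21 - 15640 = -15619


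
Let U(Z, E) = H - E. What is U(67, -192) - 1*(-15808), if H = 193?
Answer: 16193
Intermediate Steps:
U(Z, E) = 193 - E
U(67, -192) - 1*(-15808) = (193 - 1*(-192)) - 1*(-15808) = (193 + 192) + 15808 = 385 + 15808 = 16193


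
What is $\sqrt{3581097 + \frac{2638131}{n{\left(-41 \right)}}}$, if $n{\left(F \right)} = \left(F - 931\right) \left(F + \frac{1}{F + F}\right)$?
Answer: $\frac{\sqrt{36350940635274}}{3186} \approx 1892.4$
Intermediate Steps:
$n{\left(F \right)} = \left(-931 + F\right) \left(F + \frac{1}{2 F}\right)$
$\sqrt{3581097 + \frac{2638131}{n{\left(-41 \right)}}} = \sqrt{3581097 + \frac{2638131}{\frac{1}{2} + \left(-41\right)^{2} - -38171 - \frac{931}{2 \left(-41\right)}}} = \sqrt{3581097 + \frac{2638131}{\frac{1}{2} + 1681 + 38171 - - \frac{931}{82}}} = \sqrt{3581097 + \frac{2638131}{\frac{1}{2} + 1681 + 38171 + \frac{931}{82}}} = \sqrt{3581097 + \frac{2638131}{\frac{1634418}{41}}} = \sqrt{3581097 + 2638131 \cdot \frac{41}{1634418}} = \sqrt{3581097 + \frac{1897603}{28674}} = \sqrt{\frac{102686272981}{28674}} = \frac{\sqrt{36350940635274}}{3186}$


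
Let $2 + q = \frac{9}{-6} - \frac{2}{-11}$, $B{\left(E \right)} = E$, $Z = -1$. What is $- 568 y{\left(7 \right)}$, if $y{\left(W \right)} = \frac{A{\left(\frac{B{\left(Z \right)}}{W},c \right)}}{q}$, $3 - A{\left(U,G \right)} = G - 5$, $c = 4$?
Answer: $\frac{49984}{73} \approx 684.71$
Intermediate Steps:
$q = - \frac{73}{22}$ ($q = -2 + \left(\frac{9}{-6} - \frac{2}{-11}\right) = -2 + \left(9 \left(- \frac{1}{6}\right) - - \frac{2}{11}\right) = -2 + \left(- \frac{3}{2} + \frac{2}{11}\right) = -2 - \frac{29}{22} = - \frac{73}{22} \approx -3.3182$)
$A{\left(U,G \right)} = 8 - G$ ($A{\left(U,G \right)} = 3 - \left(G - 5\right) = 3 - \left(-5 + G\right) = 8 - G$)
$y{\left(W \right)} = - \frac{88}{73}$ ($y{\left(W \right)} = \frac{8 - 4}{- \frac{73}{22}} = \left(8 - 4\right) \left(- \frac{22}{73}\right) = 4 \left(- \frac{22}{73}\right) = - \frac{88}{73}$)
$- 568 y{\left(7 \right)} = \left(-568\right) \left(- \frac{88}{73}\right) = \frac{49984}{73}$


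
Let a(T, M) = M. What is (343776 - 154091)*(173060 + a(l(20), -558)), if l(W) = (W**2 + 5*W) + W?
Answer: 32721041870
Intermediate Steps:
l(W) = W**2 + 6*W
(343776 - 154091)*(173060 + a(l(20), -558)) = (343776 - 154091)*(173060 - 558) = 189685*172502 = 32721041870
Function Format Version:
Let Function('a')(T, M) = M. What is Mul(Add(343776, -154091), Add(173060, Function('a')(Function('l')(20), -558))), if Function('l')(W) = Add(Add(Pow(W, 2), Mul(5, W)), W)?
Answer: 32721041870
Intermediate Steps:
Function('l')(W) = Add(Pow(W, 2), Mul(6, W))
Mul(Add(343776, -154091), Add(173060, Function('a')(Function('l')(20), -558))) = Mul(Add(343776, -154091), Add(173060, -558)) = Mul(189685, 172502) = 32721041870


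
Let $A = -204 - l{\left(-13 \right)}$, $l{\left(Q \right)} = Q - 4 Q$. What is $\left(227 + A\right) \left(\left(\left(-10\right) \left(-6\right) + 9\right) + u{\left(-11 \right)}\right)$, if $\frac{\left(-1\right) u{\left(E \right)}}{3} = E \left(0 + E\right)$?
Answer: $4704$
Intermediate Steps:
$u{\left(E \right)} = - 3 E^{2}$ ($u{\left(E \right)} = - 3 E \left(0 + E\right) = - 3 E E = - 3 E^{2}$)
$l{\left(Q \right)} = - 3 Q$
$A = -243$ ($A = -204 - \left(-3\right) \left(-13\right) = -204 - 39 = -243$)
$\left(227 + A\right) \left(\left(\left(-10\right) \left(-6\right) + 9\right) + u{\left(-11 \right)}\right) = \left(227 - 243\right) \left(\left(\left(-10\right) \left(-6\right) + 9\right) - 3 \left(-11\right)^{2}\right) = - 16 \left(\left(60 + 9\right) - 363\right) = - 16 \left(69 - 363\right) = \left(-16\right) \left(-294\right) = 4704$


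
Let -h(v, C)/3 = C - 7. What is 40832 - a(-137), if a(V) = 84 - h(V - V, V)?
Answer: 41180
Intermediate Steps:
h(v, C) = 21 - 3*C (h(v, C) = -3*(C - 7) = -3*(-7 + C) = 21 - 3*C)
a(V) = 63 + 3*V (a(V) = 84 - (21 - 3*V) = 84 + (-21 + 3*V) = 63 + 3*V)
40832 - a(-137) = 40832 - (63 + 3*(-137)) = 40832 - (63 - 411) = 40832 - 1*(-348) = 40832 + 348 = 41180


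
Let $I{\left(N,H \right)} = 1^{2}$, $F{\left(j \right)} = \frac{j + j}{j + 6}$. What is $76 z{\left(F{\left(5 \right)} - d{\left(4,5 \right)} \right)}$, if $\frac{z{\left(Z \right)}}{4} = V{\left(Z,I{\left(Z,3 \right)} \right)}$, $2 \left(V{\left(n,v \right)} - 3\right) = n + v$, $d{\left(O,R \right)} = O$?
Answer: $\frac{6536}{11} \approx 594.18$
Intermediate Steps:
$F{\left(j \right)} = \frac{2 j}{6 + j}$
$I{\left(N,H \right)} = 1$
$V{\left(n,v \right)} = 3 + \frac{n}{2} + \frac{v}{2}$ ($V{\left(n,v \right)} = 3 + \frac{n + v}{2} = 3 + \left(\frac{n}{2} + \frac{v}{2}\right) = 3 + \frac{n}{2} + \frac{v}{2}$)
$z{\left(Z \right)} = 14 + 2 Z$ ($z{\left(Z \right)} = 4 \left(3 + \frac{Z}{2} + \frac{1}{2} \cdot 1\right) = 4 \left(3 + \frac{Z}{2} + \frac{1}{2}\right) = 4 \left(\frac{7}{2} + \frac{Z}{2}\right) = 14 + 2 Z$)
$76 z{\left(F{\left(5 \right)} - d{\left(4,5 \right)} \right)} = 76 \left(14 + 2 \left(2 \cdot 5 \frac{1}{6 + 5} - 4\right)\right) = 76 \left(14 + 2 \left(2 \cdot 5 \cdot \frac{1}{11} - 4\right)\right) = 76 \left(14 + 2 \left(\frac{10}{11} - 4\right)\right) = 76 \left(14 + 2 \left(- \frac{34}{11}\right)\right) = 76 \left(14 - \frac{68}{11}\right) = 76 \cdot \frac{86}{11} = \frac{6536}{11}$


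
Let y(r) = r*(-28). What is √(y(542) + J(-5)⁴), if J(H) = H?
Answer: I*√14551 ≈ 120.63*I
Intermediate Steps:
y(r) = -28*r
√(y(542) + J(-5)⁴) = √(-28*542 + (-5)⁴) = √(-15176 + 625) = √(-14551) = I*√14551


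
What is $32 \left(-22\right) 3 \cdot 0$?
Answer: $0$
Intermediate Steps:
$32 \left(-22\right) 3 \cdot 0 = \left(-704\right) 0 = 0$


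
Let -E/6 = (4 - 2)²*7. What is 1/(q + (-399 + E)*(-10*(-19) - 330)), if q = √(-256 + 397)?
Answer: 26460/2100394753 - √141/6301184259 ≈ 1.2596e-5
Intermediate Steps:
q = √141 ≈ 11.874
E = -168 (E = -6*(4 - 2)²*7 = -6*2²*7 = -24*7 = -6*28 = -168)
1/(q + (-399 + E)*(-10*(-19) - 330)) = 1/(√141 + (-399 - 168)*(-10*(-19) - 330)) = 1/(√141 - 567*(190 - 330)) = 1/(√141 - 567*(-140)) = 1/(√141 + 79380) = 1/(79380 + √141)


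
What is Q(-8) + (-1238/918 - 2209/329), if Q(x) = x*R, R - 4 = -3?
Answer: -51610/3213 ≈ -16.063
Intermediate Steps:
R = 1 (R = 4 - 3 = 1)
Q(x) = x (Q(x) = x*1 = x)
Q(-8) + (-1238/918 - 2209/329) = -8 + (-1238/918 - 2209/329) = -8 + (-1238*1/918 - 2209*1/329) = -8 + (-619/459 - 47/7) = -8 - 25906/3213 = -51610/3213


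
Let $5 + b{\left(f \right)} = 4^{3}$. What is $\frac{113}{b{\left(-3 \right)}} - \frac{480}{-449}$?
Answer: $\frac{79057}{26491} \approx 2.9843$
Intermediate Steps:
$b{\left(f \right)} = 59$ ($b{\left(f \right)} = -5 + 4^{3} = -5 + 64 = 59$)
$\frac{113}{b{\left(-3 \right)}} - \frac{480}{-449} = \frac{113}{59} - \frac{480}{-449} = 113 \cdot \frac{1}{59} - - \frac{480}{449} = \frac{113}{59} + \frac{480}{449} = \frac{79057}{26491}$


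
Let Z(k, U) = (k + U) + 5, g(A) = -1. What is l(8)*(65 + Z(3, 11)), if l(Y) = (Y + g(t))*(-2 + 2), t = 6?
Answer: 0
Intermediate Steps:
Z(k, U) = 5 + U + k (Z(k, U) = (U + k) + 5 = 5 + U + k)
l(Y) = 0 (l(Y) = (Y - 1)*(-2 + 2) = (-1 + Y)*0 = 0)
l(8)*(65 + Z(3, 11)) = 0*(65 + (5 + 11 + 3)) = 0*(65 + 19) = 0*84 = 0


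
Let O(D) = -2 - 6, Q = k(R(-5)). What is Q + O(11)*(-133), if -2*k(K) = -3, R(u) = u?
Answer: 2131/2 ≈ 1065.5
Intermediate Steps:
k(K) = 3/2 (k(K) = -½*(-3) = 3/2)
Q = 3/2 ≈ 1.5000
O(D) = -8
Q + O(11)*(-133) = 3/2 - 8*(-133) = 3/2 + 1064 = 2131/2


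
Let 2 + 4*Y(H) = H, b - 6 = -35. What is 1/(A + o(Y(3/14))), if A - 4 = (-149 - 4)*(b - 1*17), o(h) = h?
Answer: 56/394327 ≈ 0.00014201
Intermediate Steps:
b = -29 (b = 6 - 35 = -29)
Y(H) = -½ + H/4
A = 7042 (A = 4 + (-149 - 4)*(-29 - 1*17) = 4 - 153*(-29 - 17) = 4 - 153*(-46) = 4 + 7038 = 7042)
1/(A + o(Y(3/14))) = 1/(7042 + (-½ + (3/14)/4)) = 1/(7042 + (-½ + (3*(1/14))/4)) = 1/(7042 + (-½ + (¼)*(3/14))) = 1/(7042 + (-½ + 3/56)) = 1/(7042 - 25/56) = 1/(394327/56) = 56/394327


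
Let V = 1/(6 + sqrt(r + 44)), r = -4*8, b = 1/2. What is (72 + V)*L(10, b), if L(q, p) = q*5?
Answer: 7225/2 - 25*sqrt(3)/6 ≈ 3605.3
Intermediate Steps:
b = 1/2 ≈ 0.50000
r = -32
V = 1/(6 + 2*sqrt(3)) (V = 1/(6 + sqrt(-32 + 44)) = 1/(6 + sqrt(12)) = 1/(6 + 2*sqrt(3)) ≈ 0.10566)
L(q, p) = 5*q
(72 + V)*L(10, b) = (72 + (1/4 - sqrt(3)/12))*(5*10) = (289/4 - sqrt(3)/12)*50 = 7225/2 - 25*sqrt(3)/6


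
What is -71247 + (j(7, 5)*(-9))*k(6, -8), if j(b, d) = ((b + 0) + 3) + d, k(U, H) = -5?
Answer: -70572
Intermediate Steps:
j(b, d) = 3 + b + d (j(b, d) = (b + 3) + d = (3 + b) + d = 3 + b + d)
-71247 + (j(7, 5)*(-9))*k(6, -8) = -71247 + ((3 + 7 + 5)*(-9))*(-5) = -71247 + (15*(-9))*(-5) = -71247 - 135*(-5) = -71247 + 675 = -70572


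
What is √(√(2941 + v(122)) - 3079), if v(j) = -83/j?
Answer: √(-45827836 + 122*√43763718)/122 ≈ 54.998*I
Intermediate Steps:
√(√(2941 + v(122)) - 3079) = √(√(2941 - 83/122) - 3079) = √(√(358719/122) - 3079) = √(√43763718/122 - 3079) = √(-3079 + √43763718/122)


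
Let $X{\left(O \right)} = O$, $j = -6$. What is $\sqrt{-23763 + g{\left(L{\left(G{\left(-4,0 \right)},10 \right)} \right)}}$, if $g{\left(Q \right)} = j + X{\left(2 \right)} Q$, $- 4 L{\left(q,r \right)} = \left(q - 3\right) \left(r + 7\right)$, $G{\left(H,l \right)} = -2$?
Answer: $\frac{i \sqrt{94906}}{2} \approx 154.03 i$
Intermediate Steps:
$L{\left(q,r \right)} = - \frac{\left(-3 + q\right) \left(7 + r\right)}{4}$ ($L{\left(q,r \right)} = - \frac{\left(q - 3\right) \left(r + 7\right)}{4} = - \frac{\left(-3 + q\right) \left(7 + r\right)}{4}$)
$g{\left(Q \right)} = -6 + 2 Q$
$\sqrt{-23763 + g{\left(L{\left(G{\left(-4,0 \right)},10 \right)} \right)}} = \sqrt{-23763 - \left(6 - 2 \left(\frac{21}{4} - - \frac{7}{2} + \frac{3}{4} \cdot 10 - \left(- \frac{1}{2}\right) 10\right)\right)} = \sqrt{-23763 - \left(6 - 2 \left(\frac{21}{4} + \frac{7}{2} + \frac{15}{2} + 5\right)\right)} = \sqrt{-23763 + \left(-6 + 2 \cdot \frac{85}{4}\right)} = \sqrt{-23763 + \left(-6 + \frac{85}{2}\right)} = \sqrt{-23763 + \frac{73}{2}} = \sqrt{- \frac{47453}{2}} = \frac{i \sqrt{94906}}{2}$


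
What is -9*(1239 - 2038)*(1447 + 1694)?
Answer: 22586931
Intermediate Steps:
-9*(1239 - 2038)*(1447 + 1694) = -(-7191)*3141 = -9*(-2509659) = 22586931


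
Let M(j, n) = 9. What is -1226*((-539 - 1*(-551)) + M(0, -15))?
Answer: -25746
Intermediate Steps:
-1226*((-539 - 1*(-551)) + M(0, -15)) = -1226*((-539 - 1*(-551)) + 9) = -1226*((-539 + 551) + 9) = -1226*(12 + 9) = -1226*21 = -25746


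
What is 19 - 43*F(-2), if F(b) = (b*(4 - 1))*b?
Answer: -497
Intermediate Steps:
F(b) = 3*b**2 (F(b) = (b*3)*b = (3*b)*b = 3*b**2)
19 - 43*F(-2) = 19 - 129*(-2)**2 = 19 - 129*4 = 19 - 43*12 = 19 - 516 = -497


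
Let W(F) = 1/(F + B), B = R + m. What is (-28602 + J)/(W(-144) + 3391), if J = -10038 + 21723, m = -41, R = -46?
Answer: -3907827/783320 ≈ -4.9888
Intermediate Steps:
B = -87 (B = -46 - 41 = -87)
J = 11685
W(F) = 1/(-87 + F) (W(F) = 1/(F - 87) = 1/(-87 + F))
(-28602 + J)/(W(-144) + 3391) = (-28602 + 11685)/(1/(-87 - 144) + 3391) = -16917/(1/(-231) + 3391) = -16917/(-1/231 + 3391) = -16917/783320/231 = -16917*231/783320 = -3907827/783320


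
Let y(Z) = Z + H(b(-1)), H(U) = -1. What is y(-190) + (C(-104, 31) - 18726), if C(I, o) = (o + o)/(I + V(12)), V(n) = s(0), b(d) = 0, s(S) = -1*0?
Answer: -983715/52 ≈ -18918.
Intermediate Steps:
s(S) = 0
V(n) = 0
y(Z) = -1 + Z (y(Z) = Z - 1 = -1 + Z)
C(I, o) = 2*o/I (C(I, o) = (o + o)/(I + 0) = (2*o)/I = 2*o/I)
y(-190) + (C(-104, 31) - 18726) = (-1 - 190) + (2*31/(-104) - 18726) = -191 + (2*31*(-1/104) - 18726) = -191 + (-31/52 - 18726) = -191 - 973783/52 = -983715/52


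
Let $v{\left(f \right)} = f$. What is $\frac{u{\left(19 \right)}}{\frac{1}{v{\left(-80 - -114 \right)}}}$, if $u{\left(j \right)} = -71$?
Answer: $-2414$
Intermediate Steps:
$\frac{u{\left(19 \right)}}{\frac{1}{v{\left(-80 - -114 \right)}}} = - \frac{71}{\frac{1}{-80 - -114}} = - \frac{71}{\frac{1}{-80 + 114}} = - \frac{71}{\frac{1}{34}} = - 71 \frac{1}{\frac{1}{34}} = \left(-71\right) 34 = -2414$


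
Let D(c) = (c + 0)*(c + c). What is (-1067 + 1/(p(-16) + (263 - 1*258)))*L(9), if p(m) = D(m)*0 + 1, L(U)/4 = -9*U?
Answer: 345654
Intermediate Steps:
L(U) = -36*U (L(U) = 4*(-9*U) = -36*U)
D(c) = 2*c² (D(c) = c*(2*c) = 2*c²)
p(m) = 1 (p(m) = (2*m²)*0 + 1 = 0 + 1 = 1)
(-1067 + 1/(p(-16) + (263 - 1*258)))*L(9) = (-1067 + 1/(1 + (263 - 1*258)))*(-36*9) = (-1067 + 1/(1 + (263 - 258)))*(-324) = (-1067 + 1/(1 + 5))*(-324) = (-1067 + 1/6)*(-324) = (-1067 + ⅙)*(-324) = -6401/6*(-324) = 345654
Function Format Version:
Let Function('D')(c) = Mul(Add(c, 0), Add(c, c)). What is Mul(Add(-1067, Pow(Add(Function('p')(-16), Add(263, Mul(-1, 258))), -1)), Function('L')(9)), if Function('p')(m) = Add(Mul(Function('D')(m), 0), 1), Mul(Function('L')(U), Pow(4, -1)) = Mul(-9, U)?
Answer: 345654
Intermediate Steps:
Function('L')(U) = Mul(-36, U) (Function('L')(U) = Mul(4, Mul(-9, U)) = Mul(-36, U))
Function('D')(c) = Mul(2, Pow(c, 2)) (Function('D')(c) = Mul(c, Mul(2, c)) = Mul(2, Pow(c, 2)))
Function('p')(m) = 1 (Function('p')(m) = Add(Mul(Mul(2, Pow(m, 2)), 0), 1) = Add(0, 1) = 1)
Mul(Add(-1067, Pow(Add(Function('p')(-16), Add(263, Mul(-1, 258))), -1)), Function('L')(9)) = Mul(Add(-1067, Pow(Add(1, Add(263, Mul(-1, 258))), -1)), Mul(-36, 9)) = Mul(Add(-1067, Pow(Add(1, Add(263, -258)), -1)), -324) = Mul(Add(-1067, Pow(Add(1, 5), -1)), -324) = Mul(Add(-1067, Pow(6, -1)), -324) = Mul(Add(-1067, Rational(1, 6)), -324) = Mul(Rational(-6401, 6), -324) = 345654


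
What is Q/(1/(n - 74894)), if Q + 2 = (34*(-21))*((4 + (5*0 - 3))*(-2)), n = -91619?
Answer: -237447538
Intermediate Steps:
Q = 1426 (Q = -2 + (34*(-21))*((4 + (5*0 - 3))*(-2)) = -2 - 714*(4 + (0 - 3))*(-2) = -2 - 714*(4 - 3)*(-2) = -2 - 714*(-2) = -2 + 1428 = 1426)
Q/(1/(n - 74894)) = 1426/(1/(-91619 - 74894)) = 1426/(1/(-166513)) = 1426/(-1/166513) = 1426*(-166513) = -237447538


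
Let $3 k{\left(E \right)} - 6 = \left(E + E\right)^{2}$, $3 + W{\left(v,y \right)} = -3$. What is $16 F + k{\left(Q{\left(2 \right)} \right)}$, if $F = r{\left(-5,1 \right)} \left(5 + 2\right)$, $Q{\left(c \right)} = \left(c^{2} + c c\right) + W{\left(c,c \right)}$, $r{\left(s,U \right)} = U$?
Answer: $\frac{358}{3} \approx 119.33$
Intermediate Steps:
$W{\left(v,y \right)} = -6$ ($W{\left(v,y \right)} = -3 - 3 = -6$)
$Q{\left(c \right)} = -6 + 2 c^{2}$ ($Q{\left(c \right)} = \left(c^{2} + c c\right) - 6 = \left(c^{2} + c^{2}\right) - 6 = 2 c^{2} - 6 = -6 + 2 c^{2}$)
$F = 7$ ($F = 1 \left(5 + 2\right) = 1 \cdot 7 = 7$)
$k{\left(E \right)} = 2 + \frac{4 E^{2}}{3}$ ($k{\left(E \right)} = 2 + \frac{\left(E + E\right)^{2}}{3} = 2 + \frac{\left(2 E\right)^{2}}{3} = 2 + \frac{4 E^{2}}{3}$)
$16 F + k{\left(Q{\left(2 \right)} \right)} = 16 \cdot 7 + \left(2 + \frac{4 \left(-6 + 2 \cdot 2^{2}\right)^{2}}{3}\right) = 112 + \left(2 + \frac{4 \left(-6 + 2 \cdot 4\right)^{2}}{3}\right) = 112 + \left(2 + \frac{4 \left(-6 + 8\right)^{2}}{3}\right) = 112 + \left(2 + \frac{4 \cdot 2^{2}}{3}\right) = 112 + \left(2 + \frac{4}{3} \cdot 4\right) = 112 + \left(2 + \frac{16}{3}\right) = 112 + \frac{22}{3} = \frac{358}{3}$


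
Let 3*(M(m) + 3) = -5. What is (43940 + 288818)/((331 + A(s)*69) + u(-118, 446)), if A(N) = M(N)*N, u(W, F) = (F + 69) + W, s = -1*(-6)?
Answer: -166379/602 ≈ -276.38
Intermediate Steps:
s = 6
M(m) = -14/3 (M(m) = -3 + (1/3)*(-5) = -3 - 5/3 = -14/3)
u(W, F) = 69 + F + W (u(W, F) = (69 + F) + W = 69 + F + W)
A(N) = -14*N/3
(43940 + 288818)/((331 + A(s)*69) + u(-118, 446)) = (43940 + 288818)/((331 - 14/3*6*69) + (69 + 446 - 118)) = 332758/((331 - 28*69) + 397) = 332758/((331 - 1932) + 397) = 332758/(-1601 + 397) = 332758/(-1204) = 332758*(-1/1204) = -166379/602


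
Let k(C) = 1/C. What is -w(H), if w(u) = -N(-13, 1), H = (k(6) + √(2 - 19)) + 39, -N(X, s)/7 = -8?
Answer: 56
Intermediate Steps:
N(X, s) = 56 (N(X, s) = -7*(-8) = 56)
H = 235/6 + I*√17 (H = (1/6 + √(2 - 19)) + 39 = (⅙ + √(-17)) + 39 = (⅙ + I*√17) + 39 = 235/6 + I*√17 ≈ 39.167 + 4.1231*I)
w(u) = -56 (w(u) = -1*56 = -56)
-w(H) = -1*(-56) = 56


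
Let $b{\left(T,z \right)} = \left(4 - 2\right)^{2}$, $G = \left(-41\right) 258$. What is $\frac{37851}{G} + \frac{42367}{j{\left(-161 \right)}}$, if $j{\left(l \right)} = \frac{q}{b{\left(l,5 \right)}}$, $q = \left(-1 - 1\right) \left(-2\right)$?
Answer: $\frac{149373425}{3526} \approx 42363.0$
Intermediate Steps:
$G = -10578$
$b{\left(T,z \right)} = 4$ ($b{\left(T,z \right)} = 2^{2} = 4$)
$q = 4$ ($q = \left(-2\right) \left(-2\right) = 4$)
$j{\left(l \right)} = 1$ ($j{\left(l \right)} = \frac{4}{4} = 4 \cdot \frac{1}{4} = 1$)
$\frac{37851}{G} + \frac{42367}{j{\left(-161 \right)}} = \frac{37851}{-10578} + \frac{42367}{1} = 37851 \left(- \frac{1}{10578}\right) + 42367 \cdot 1 = - \frac{12617}{3526} + 42367 = \frac{149373425}{3526}$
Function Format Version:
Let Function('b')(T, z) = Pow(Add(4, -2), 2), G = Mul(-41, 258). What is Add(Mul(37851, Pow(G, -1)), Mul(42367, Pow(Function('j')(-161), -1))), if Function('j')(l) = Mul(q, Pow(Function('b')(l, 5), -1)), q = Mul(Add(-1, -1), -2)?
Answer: Rational(149373425, 3526) ≈ 42363.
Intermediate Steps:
G = -10578
Function('b')(T, z) = 4 (Function('b')(T, z) = Pow(2, 2) = 4)
q = 4 (q = Mul(-2, -2) = 4)
Function('j')(l) = 1 (Function('j')(l) = Mul(4, Pow(4, -1)) = Mul(4, Rational(1, 4)) = 1)
Add(Mul(37851, Pow(G, -1)), Mul(42367, Pow(Function('j')(-161), -1))) = Add(Mul(37851, Pow(-10578, -1)), Mul(42367, Pow(1, -1))) = Add(Mul(37851, Rational(-1, 10578)), Mul(42367, 1)) = Add(Rational(-12617, 3526), 42367) = Rational(149373425, 3526)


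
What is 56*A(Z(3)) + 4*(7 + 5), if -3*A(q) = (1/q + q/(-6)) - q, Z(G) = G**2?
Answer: 6532/27 ≈ 241.93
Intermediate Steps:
A(q) = -1/(3*q) + 7*q/18 (A(q) = -((1/q + q/(-6)) - q)/3 = -((1/q + q*(-1/6)) - q)/3 = -((1/q - q/6) - q)/3 = -(1/q - 7*q/6)/3 = -1/(3*q) + 7*q/18)
56*A(Z(3)) + 4*(7 + 5) = 56*((-6 + 7*(3**2)**2)/(18*(3**2))) + 4*(7 + 5) = 56*((1/18)*(-6 + 7*9**2)/9) + 4*12 = 56*((1/18)*(1/9)*(-6 + 7*81)) + 48 = 56*((1/18)*(1/9)*(-6 + 567)) + 48 = 56*((1/18)*(1/9)*561) + 48 = 56*(187/54) + 48 = 5236/27 + 48 = 6532/27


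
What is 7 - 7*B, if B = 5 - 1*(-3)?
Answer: -49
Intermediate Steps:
B = 8 (B = 5 + 3 = 8)
7 - 7*B = 7 - 7*8 = 7 - 56 = -49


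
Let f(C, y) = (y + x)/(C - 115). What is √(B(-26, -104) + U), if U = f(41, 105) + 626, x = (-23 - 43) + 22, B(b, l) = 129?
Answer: 9*√50986/74 ≈ 27.462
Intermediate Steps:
x = -44 (x = -66 + 22 = -44)
f(C, y) = (-44 + y)/(-115 + C) (f(C, y) = (y - 44)/(C - 115) = (-44 + y)/(-115 + C))
U = 46263/74 (U = (-44 + 105)/(-115 + 41) + 626 = 61/(-74) + 626 = -1/74*61 + 626 = -61/74 + 626 = 46263/74 ≈ 625.18)
√(B(-26, -104) + U) = √(129 + 46263/74) = √(55809/74) = 9*√50986/74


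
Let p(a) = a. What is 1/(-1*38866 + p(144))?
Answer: -1/38722 ≈ -2.5825e-5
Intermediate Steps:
1/(-1*38866 + p(144)) = 1/(-1*38866 + 144) = 1/(-38866 + 144) = 1/(-38722) = -1/38722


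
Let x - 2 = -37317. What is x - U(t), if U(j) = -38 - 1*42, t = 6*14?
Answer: -37235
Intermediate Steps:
t = 84
x = -37315 (x = 2 - 37317 = -37315)
U(j) = -80 (U(j) = -38 - 42 = -80)
x - U(t) = -37315 - 1*(-80) = -37315 + 80 = -37235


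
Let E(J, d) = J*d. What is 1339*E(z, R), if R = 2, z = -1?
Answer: -2678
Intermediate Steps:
1339*E(z, R) = 1339*(-1*2) = 1339*(-2) = -2678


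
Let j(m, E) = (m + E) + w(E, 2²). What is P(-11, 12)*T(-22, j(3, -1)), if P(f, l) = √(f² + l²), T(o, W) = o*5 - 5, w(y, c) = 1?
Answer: -115*√265 ≈ -1872.1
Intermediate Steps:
j(m, E) = 1 + E + m (j(m, E) = (m + E) + 1 = (E + m) + 1 = 1 + E + m)
T(o, W) = -5 + 5*o (T(o, W) = 5*o - 5 = -5 + 5*o)
P(-11, 12)*T(-22, j(3, -1)) = √((-11)² + 12²)*(-5 + 5*(-22)) = √(121 + 144)*(-5 - 110) = √265*(-115) = -115*√265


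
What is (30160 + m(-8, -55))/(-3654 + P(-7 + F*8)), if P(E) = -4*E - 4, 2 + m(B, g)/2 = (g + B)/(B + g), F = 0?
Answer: -15079/1815 ≈ -8.3080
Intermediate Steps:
m(B, g) = -2 (m(B, g) = -4 + 2*((g + B)/(B + g)) = -4 + 2*((B + g)/(B + g)) = -4 + 2*1 = -4 + 2 = -2)
P(E) = -4 - 4*E
(30160 + m(-8, -55))/(-3654 + P(-7 + F*8)) = (30160 - 2)/(-3654 + (-4 - 4*(-7 + 0*8))) = 30158/(-3654 + (-4 - 4*(-7 + 0))) = 30158/(-3654 + (-4 - 4*(-7))) = 30158/(-3654 + (-4 + 28)) = 30158/(-3654 + 24) = 30158/(-3630) = 30158*(-1/3630) = -15079/1815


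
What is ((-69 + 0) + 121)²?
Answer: 2704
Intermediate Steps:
((-69 + 0) + 121)² = (-69 + 121)² = 52² = 2704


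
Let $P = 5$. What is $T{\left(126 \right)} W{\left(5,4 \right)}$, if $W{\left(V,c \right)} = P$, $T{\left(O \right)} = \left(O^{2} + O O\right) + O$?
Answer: $159390$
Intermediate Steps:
$T{\left(O \right)} = O + 2 O^{2}$ ($T{\left(O \right)} = \left(O^{2} + O^{2}\right) + O = 2 O^{2} + O = O + 2 O^{2}$)
$W{\left(V,c \right)} = 5$
$T{\left(126 \right)} W{\left(5,4 \right)} = 126 \left(1 + 2 \cdot 126\right) 5 = 126 \left(1 + 252\right) 5 = 126 \cdot 253 \cdot 5 = 31878 \cdot 5 = 159390$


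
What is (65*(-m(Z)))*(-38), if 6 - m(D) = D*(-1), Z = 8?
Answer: 34580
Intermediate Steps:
m(D) = 6 + D (m(D) = 6 - D*(-1) = 6 - (-1)*D = 6 + D)
(65*(-m(Z)))*(-38) = (65*(-(6 + 8)))*(-38) = (65*(-1*14))*(-38) = (65*(-14))*(-38) = -910*(-38) = 34580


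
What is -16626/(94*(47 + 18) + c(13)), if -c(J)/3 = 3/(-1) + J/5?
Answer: -41565/15278 ≈ -2.7206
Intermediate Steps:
c(J) = 9 - 3*J/5 (c(J) = -3*(3/(-1) + J/5) = -3*(3*(-1) + J*(1/5)) = -3*(-3 + J/5) = 9 - 3*J/5)
-16626/(94*(47 + 18) + c(13)) = -16626/(94*(47 + 18) + (9 - 3/5*13)) = -16626/(94*65 + (9 - 39/5)) = -16626/(6110 + 6/5) = -16626/30556/5 = -16626*5/30556 = -41565/15278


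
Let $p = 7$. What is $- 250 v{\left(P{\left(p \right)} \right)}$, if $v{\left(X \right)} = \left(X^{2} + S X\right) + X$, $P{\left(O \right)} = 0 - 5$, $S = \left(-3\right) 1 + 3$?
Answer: $-5000$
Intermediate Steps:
$S = 0$ ($S = -3 + 3 = 0$)
$P{\left(O \right)} = -5$ ($P{\left(O \right)} = 0 - 5 = -5$)
$v{\left(X \right)} = X + X^{2}$ ($v{\left(X \right)} = \left(X^{2} + 0 X\right) + X = \left(X^{2} + 0\right) + X = X^{2} + X = X + X^{2}$)
$- 250 v{\left(P{\left(p \right)} \right)} = - 250 \left(- 5 \left(1 - 5\right)\right) = - 250 \left(\left(-5\right) \left(-4\right)\right) = \left(-250\right) 20 = -5000$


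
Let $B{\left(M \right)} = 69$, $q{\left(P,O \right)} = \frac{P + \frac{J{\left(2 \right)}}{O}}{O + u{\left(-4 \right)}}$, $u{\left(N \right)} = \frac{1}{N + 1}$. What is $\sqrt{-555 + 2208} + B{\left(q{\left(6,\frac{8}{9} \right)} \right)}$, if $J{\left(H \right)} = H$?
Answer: $69 + \sqrt{1653} \approx 109.66$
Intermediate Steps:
$u{\left(N \right)} = \frac{1}{1 + N}$
$q{\left(P,O \right)} = \frac{P + \frac{2}{O}}{- \frac{1}{3} + O}$ ($q{\left(P,O \right)} = \frac{P + \frac{2}{O}}{O + \frac{1}{1 - 4}} = \frac{P + \frac{2}{O}}{O + \frac{1}{-3}} = \frac{P + \frac{2}{O}}{O - \frac{1}{3}} = \frac{P + \frac{2}{O}}{- \frac{1}{3} + O}$)
$\sqrt{-555 + 2208} + B{\left(q{\left(6,\frac{8}{9} \right)} \right)} = \sqrt{-555 + 2208} + 69 = \sqrt{1653} + 69 = 69 + \sqrt{1653}$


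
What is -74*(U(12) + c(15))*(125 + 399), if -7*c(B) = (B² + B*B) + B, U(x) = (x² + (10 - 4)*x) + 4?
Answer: -41684200/7 ≈ -5.9549e+6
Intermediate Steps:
U(x) = 4 + x² + 6*x (U(x) = (x² + 6*x) + 4 = 4 + x² + 6*x)
c(B) = -2*B²/7 - B/7 (c(B) = -((B² + B*B) + B)/7 = -((B² + B²) + B)/7 = -(2*B² + B)/7 = -(B + 2*B²)/7 = -2*B²/7 - B/7)
-74*(U(12) + c(15))*(125 + 399) = -74*((4 + 12² + 6*12) - ⅐*15*(1 + 2*15))*(125 + 399) = -74*((4 + 144 + 72) - ⅐*15*(1 + 30))*524 = -74*(220 - ⅐*15*31)*524 = -74*(220 - 465/7)*524 = -79550*524/7 = -74*563300/7 = -41684200/7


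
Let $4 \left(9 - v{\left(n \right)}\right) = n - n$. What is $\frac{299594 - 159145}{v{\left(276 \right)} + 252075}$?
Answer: $\frac{140449}{252084} \approx 0.55715$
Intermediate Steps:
$v{\left(n \right)} = 9$ ($v{\left(n \right)} = 9 - \frac{n - n}{4} = 9 - 0 = 9 + 0 = 9$)
$\frac{299594 - 159145}{v{\left(276 \right)} + 252075} = \frac{299594 - 159145}{9 + 252075} = \frac{140449}{252084}$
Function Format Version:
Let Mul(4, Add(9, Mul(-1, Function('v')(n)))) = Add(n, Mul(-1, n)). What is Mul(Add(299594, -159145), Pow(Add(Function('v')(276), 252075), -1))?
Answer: Rational(140449, 252084) ≈ 0.55715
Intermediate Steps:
Function('v')(n) = 9 (Function('v')(n) = Add(9, Mul(Rational(-1, 4), Add(n, Mul(-1, n)))) = Add(9, Mul(Rational(-1, 4), 0)) = Add(9, 0) = 9)
Mul(Add(299594, -159145), Pow(Add(Function('v')(276), 252075), -1)) = Mul(Add(299594, -159145), Pow(Add(9, 252075), -1)) = Mul(140449, Pow(252084, -1)) = Mul(140449, Rational(1, 252084)) = Rational(140449, 252084)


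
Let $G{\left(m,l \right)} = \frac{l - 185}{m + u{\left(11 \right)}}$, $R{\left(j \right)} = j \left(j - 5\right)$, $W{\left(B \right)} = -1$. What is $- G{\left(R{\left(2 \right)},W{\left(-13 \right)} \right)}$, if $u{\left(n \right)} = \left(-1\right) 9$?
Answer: $- \frac{62}{5} \approx -12.4$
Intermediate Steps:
$u{\left(n \right)} = -9$
$R{\left(j \right)} = j \left(-5 + j\right)$
$G{\left(m,l \right)} = \frac{-185 + l}{-9 + m}$ ($G{\left(m,l \right)} = \frac{l - 185}{m - 9} = \frac{-185 + l}{-9 + m}$)
$- G{\left(R{\left(2 \right)},W{\left(-13 \right)} \right)} = - \frac{-185 - 1}{-9 + 2 \left(-5 + 2\right)} = - \frac{-186}{-9 + 2 \left(-3\right)} = - \frac{-186}{-9 - 6} = - \frac{-186}{-15} = - \frac{\left(-1\right) \left(-186\right)}{15} = \left(-1\right) \frac{62}{5} = - \frac{62}{5}$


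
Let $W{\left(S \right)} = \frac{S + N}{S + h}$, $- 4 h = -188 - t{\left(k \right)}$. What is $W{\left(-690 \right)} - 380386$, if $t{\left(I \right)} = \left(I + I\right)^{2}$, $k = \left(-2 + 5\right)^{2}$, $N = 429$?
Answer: $- \frac{213776671}{562} \approx -3.8039 \cdot 10^{5}$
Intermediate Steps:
$k = 9$ ($k = 3^{2} = 9$)
$t{\left(I \right)} = 4 I^{2}$ ($t{\left(I \right)} = \left(2 I\right)^{2} = 4 I^{2}$)
$h = 128$ ($h = - \frac{-188 - 4 \cdot 9^{2}}{4} = - \frac{-188 - 4 \cdot 81}{4} = - \frac{-188 - 324}{4} = \left(- \frac{1}{4}\right) \left(-512\right) = 128$)
$W{\left(S \right)} = \frac{429 + S}{128 + S}$ ($W{\left(S \right)} = \frac{S + 429}{S + 128} = \frac{429 + S}{128 + S}$)
$W{\left(-690 \right)} - 380386 = \frac{429 - 690}{128 - 690} - 380386 = \frac{1}{-562} \left(-261\right) - 380386 = \left(- \frac{1}{562}\right) \left(-261\right) - 380386 = \frac{261}{562} - 380386 = - \frac{213776671}{562}$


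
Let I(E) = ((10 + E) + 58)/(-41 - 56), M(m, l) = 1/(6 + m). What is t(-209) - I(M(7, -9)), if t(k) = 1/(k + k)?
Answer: 368669/527098 ≈ 0.69943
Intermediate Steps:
I(E) = -68/97 - E/97 (I(E) = (68 + E)/(-97) = (68 + E)*(-1/97) = -68/97 - E/97)
t(k) = 1/(2*k)
t(-209) - I(M(7, -9)) = (½)/(-209) - (-68/97 - 1/(97*(6 + 7))) = (½)*(-1/209) - (-68/97 - 1/97/13) = -1/418 - (-68/97 - 1/97*1/13) = -1/418 - (-68/97 - 1/1261) = -1/418 - 1*(-885/1261) = -1/418 + 885/1261 = 368669/527098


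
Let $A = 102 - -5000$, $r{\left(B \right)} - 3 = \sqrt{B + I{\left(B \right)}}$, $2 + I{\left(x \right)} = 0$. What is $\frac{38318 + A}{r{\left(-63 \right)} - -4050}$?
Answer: $\frac{87990630}{8213437} - \frac{21710 i \sqrt{65}}{8213437} \approx 10.713 - 0.02131 i$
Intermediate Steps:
$I{\left(x \right)} = -2$ ($I{\left(x \right)} = -2 + 0 = -2$)
$r{\left(B \right)} = 3 + \sqrt{-2 + B}$ ($r{\left(B \right)} = 3 + \sqrt{B - 2} = 3 + \sqrt{-2 + B}$)
$A = 5102$ ($A = 102 + 5000 = 5102$)
$\frac{38318 + A}{r{\left(-63 \right)} - -4050} = \frac{38318 + 5102}{\left(3 + \sqrt{-2 - 63}\right) - -4050} = \frac{43420}{\left(3 + \sqrt{-65}\right) + \left(-1062 + 5112\right)} = \frac{43420}{\left(3 + i \sqrt{65}\right) + 4050} = \frac{43420}{4053 + i \sqrt{65}}$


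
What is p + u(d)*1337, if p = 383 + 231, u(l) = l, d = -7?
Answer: -8745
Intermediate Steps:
p = 614
p + u(d)*1337 = 614 - 7*1337 = 614 - 9359 = -8745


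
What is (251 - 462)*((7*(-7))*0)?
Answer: 0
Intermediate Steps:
(251 - 462)*((7*(-7))*0) = -(-10339)*0 = -211*0 = 0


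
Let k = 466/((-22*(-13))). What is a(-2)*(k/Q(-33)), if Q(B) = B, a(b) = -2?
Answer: 466/4719 ≈ 0.098750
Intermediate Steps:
k = 233/143 (k = 466/286 = 466*(1/286) = 233/143 ≈ 1.6294)
a(-2)*(k/Q(-33)) = -466/(143*(-33)) = -466*(-1)/(143*33) = -2*(-233/4719) = 466/4719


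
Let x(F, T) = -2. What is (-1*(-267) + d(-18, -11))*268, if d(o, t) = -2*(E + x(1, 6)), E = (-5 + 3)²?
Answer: 70484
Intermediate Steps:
E = 4 (E = (-2)² = 4)
d(o, t) = -4 (d(o, t) = -2*(4 - 2) = -2*2 = -4)
(-1*(-267) + d(-18, -11))*268 = (-1*(-267) - 4)*268 = (267 - 4)*268 = 263*268 = 70484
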